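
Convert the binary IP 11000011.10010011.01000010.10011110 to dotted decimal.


11000011 = 195
10010011 = 147
01000010 = 66
10011110 = 158
IP: 195.147.66.158


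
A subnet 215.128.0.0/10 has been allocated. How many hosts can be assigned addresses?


Host bits = 32 - 10 = 22
Total addresses = 2^22 = 4194304
Usable = total - 2 (network and broadcast)
Usable hosts: 4194302


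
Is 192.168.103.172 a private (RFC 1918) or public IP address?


RFC 1918 private ranges:
  10.0.0.0/8 (10.0.0.0 - 10.255.255.255)
  172.16.0.0/12 (172.16.0.0 - 172.31.255.255)
  192.168.0.0/16 (192.168.0.0 - 192.168.255.255)
Private (in 192.168.0.0/16)


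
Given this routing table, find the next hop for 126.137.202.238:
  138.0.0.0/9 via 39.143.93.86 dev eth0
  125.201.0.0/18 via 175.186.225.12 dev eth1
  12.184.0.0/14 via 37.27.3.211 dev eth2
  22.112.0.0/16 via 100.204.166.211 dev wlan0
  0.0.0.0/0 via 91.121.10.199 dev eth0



Longest prefix match for 126.137.202.238:
  /9 138.0.0.0: no
  /18 125.201.0.0: no
  /14 12.184.0.0: no
  /16 22.112.0.0: no
  /0 0.0.0.0: MATCH
Selected: next-hop 91.121.10.199 via eth0 (matched /0)


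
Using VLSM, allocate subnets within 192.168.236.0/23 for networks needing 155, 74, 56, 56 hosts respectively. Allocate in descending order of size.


155 hosts -> /24 (254 usable): 192.168.236.0/24
74 hosts -> /25 (126 usable): 192.168.237.0/25
56 hosts -> /26 (62 usable): 192.168.237.128/26
56 hosts -> /26 (62 usable): 192.168.237.192/26
Allocation: 192.168.236.0/24 (155 hosts, 254 usable); 192.168.237.0/25 (74 hosts, 126 usable); 192.168.237.128/26 (56 hosts, 62 usable); 192.168.237.192/26 (56 hosts, 62 usable)


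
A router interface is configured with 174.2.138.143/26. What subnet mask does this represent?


/26 means 26 network bits, 6 host bits
Binary: 11111111111111111111111111000000
Mask: 255.255.255.192


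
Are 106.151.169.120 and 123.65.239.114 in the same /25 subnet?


Mask: 255.255.255.128
106.151.169.120 AND mask = 106.151.169.0
123.65.239.114 AND mask = 123.65.239.0
No, different subnets (106.151.169.0 vs 123.65.239.0)


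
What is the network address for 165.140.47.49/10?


IP:   10100101.10001100.00101111.00110001
Mask: 11111111.11000000.00000000.00000000
AND operation:
Net:  10100101.10000000.00000000.00000000
Network: 165.128.0.0/10


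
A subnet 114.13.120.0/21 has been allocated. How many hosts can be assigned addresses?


Host bits = 32 - 21 = 11
Total addresses = 2^11 = 2048
Usable = total - 2 (network and broadcast)
Usable hosts: 2046


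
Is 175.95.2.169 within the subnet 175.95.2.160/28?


Subnet network: 175.95.2.160
Test IP AND mask: 175.95.2.160
Yes, 175.95.2.169 is in 175.95.2.160/28


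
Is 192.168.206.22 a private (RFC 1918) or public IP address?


RFC 1918 private ranges:
  10.0.0.0/8 (10.0.0.0 - 10.255.255.255)
  172.16.0.0/12 (172.16.0.0 - 172.31.255.255)
  192.168.0.0/16 (192.168.0.0 - 192.168.255.255)
Private (in 192.168.0.0/16)


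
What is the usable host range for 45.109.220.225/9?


Network: 45.0.0.0
Broadcast: 45.127.255.255
First usable = network + 1
Last usable = broadcast - 1
Range: 45.0.0.1 to 45.127.255.254


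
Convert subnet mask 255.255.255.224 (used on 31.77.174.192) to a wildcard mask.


Subnet mask: 255.255.255.224
Wildcard = 255.255.255.255 - subnet mask
255 - 255 = 0
255 - 255 = 0
255 - 255 = 0
255 - 224 = 31
Wildcard: 0.0.0.31


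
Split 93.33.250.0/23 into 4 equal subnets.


New prefix = 23 + 2 = 25
Each subnet has 128 addresses
  93.33.250.0/25
  93.33.250.128/25
  93.33.251.0/25
  93.33.251.128/25
Subnets: 93.33.250.0/25, 93.33.250.128/25, 93.33.251.0/25, 93.33.251.128/25


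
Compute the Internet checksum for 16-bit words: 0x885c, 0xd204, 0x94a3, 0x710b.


Sum all words (with carry folding):
+ 0x885c = 0x885c
+ 0xd204 = 0x5a61
+ 0x94a3 = 0xef04
+ 0x710b = 0x6010
One's complement: ~0x6010
Checksum = 0x9fef


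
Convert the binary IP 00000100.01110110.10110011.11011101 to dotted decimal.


00000100 = 4
01110110 = 118
10110011 = 179
11011101 = 221
IP: 4.118.179.221


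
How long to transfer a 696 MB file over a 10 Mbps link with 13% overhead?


Effective throughput = 10 * (1 - 13/100) = 8.7 Mbps
File size in Mb = 696 * 8 = 5568 Mb
Time = 5568 / 8.7
Time = 640 seconds


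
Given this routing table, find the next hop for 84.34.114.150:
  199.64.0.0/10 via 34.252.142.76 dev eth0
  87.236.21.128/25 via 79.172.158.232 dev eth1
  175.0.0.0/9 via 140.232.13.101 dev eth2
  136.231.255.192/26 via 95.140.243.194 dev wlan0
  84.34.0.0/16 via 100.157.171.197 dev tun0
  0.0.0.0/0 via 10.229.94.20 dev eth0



Longest prefix match for 84.34.114.150:
  /10 199.64.0.0: no
  /25 87.236.21.128: no
  /9 175.0.0.0: no
  /26 136.231.255.192: no
  /16 84.34.0.0: MATCH
  /0 0.0.0.0: MATCH
Selected: next-hop 100.157.171.197 via tun0 (matched /16)


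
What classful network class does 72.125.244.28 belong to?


First octet: 72
Binary: 01001000
0xxxxxxx -> Class A (1-126)
Class A, default mask 255.0.0.0 (/8)


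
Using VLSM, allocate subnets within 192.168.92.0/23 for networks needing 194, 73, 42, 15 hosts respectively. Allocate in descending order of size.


194 hosts -> /24 (254 usable): 192.168.92.0/24
73 hosts -> /25 (126 usable): 192.168.93.0/25
42 hosts -> /26 (62 usable): 192.168.93.128/26
15 hosts -> /27 (30 usable): 192.168.93.192/27
Allocation: 192.168.92.0/24 (194 hosts, 254 usable); 192.168.93.0/25 (73 hosts, 126 usable); 192.168.93.128/26 (42 hosts, 62 usable); 192.168.93.192/27 (15 hosts, 30 usable)


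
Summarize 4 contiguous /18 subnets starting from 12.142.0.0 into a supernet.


Original prefix: /18
Number of subnets: 4 = 2^2
New prefix = 18 - 2 = 16
Supernet: 12.142.0.0/16


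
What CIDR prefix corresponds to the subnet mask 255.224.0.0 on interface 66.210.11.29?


Binary: 11111111.11100000.00000000.00000000
Count leading 1s
Prefix: /11


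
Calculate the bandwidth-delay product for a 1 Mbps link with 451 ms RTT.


BDP = bandwidth * RTT
= 1 Mbps * 451 ms
= 1 * 1e6 * 451 / 1000 bits
= 451000 bits
= 56375 bytes
= 55.0537 KB
BDP = 451000 bits (56375 bytes)


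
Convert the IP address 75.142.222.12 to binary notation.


75 = 01001011
142 = 10001110
222 = 11011110
12 = 00001100
Binary: 01001011.10001110.11011110.00001100


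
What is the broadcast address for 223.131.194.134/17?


Network: 223.131.128.0/17
Host bits = 15
Set all host bits to 1:
Broadcast: 223.131.255.255


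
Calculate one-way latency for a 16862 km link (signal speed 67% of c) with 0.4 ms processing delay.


Speed = 0.67 * 3e5 km/s = 201000 km/s
Propagation delay = 16862 / 201000 = 0.0839 s = 83.8905 ms
Processing delay = 0.4 ms
Total one-way latency = 84.2905 ms


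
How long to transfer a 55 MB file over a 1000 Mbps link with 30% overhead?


Effective throughput = 1000 * (1 - 30/100) = 700 Mbps
File size in Mb = 55 * 8 = 440 Mb
Time = 440 / 700
Time = 0.6286 seconds


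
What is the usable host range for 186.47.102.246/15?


Network: 186.46.0.0
Broadcast: 186.47.255.255
First usable = network + 1
Last usable = broadcast - 1
Range: 186.46.0.1 to 186.47.255.254


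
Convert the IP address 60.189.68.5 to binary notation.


60 = 00111100
189 = 10111101
68 = 01000100
5 = 00000101
Binary: 00111100.10111101.01000100.00000101


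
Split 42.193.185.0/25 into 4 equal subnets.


New prefix = 25 + 2 = 27
Each subnet has 32 addresses
  42.193.185.0/27
  42.193.185.32/27
  42.193.185.64/27
  42.193.185.96/27
Subnets: 42.193.185.0/27, 42.193.185.32/27, 42.193.185.64/27, 42.193.185.96/27


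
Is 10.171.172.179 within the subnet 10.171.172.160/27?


Subnet network: 10.171.172.160
Test IP AND mask: 10.171.172.160
Yes, 10.171.172.179 is in 10.171.172.160/27


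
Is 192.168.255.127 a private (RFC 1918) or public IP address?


RFC 1918 private ranges:
  10.0.0.0/8 (10.0.0.0 - 10.255.255.255)
  172.16.0.0/12 (172.16.0.0 - 172.31.255.255)
  192.168.0.0/16 (192.168.0.0 - 192.168.255.255)
Private (in 192.168.0.0/16)


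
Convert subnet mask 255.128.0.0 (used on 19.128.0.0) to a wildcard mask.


Subnet mask: 255.128.0.0
Wildcard = 255.255.255.255 - subnet mask
255 - 255 = 0
255 - 128 = 127
255 - 0 = 255
255 - 0 = 255
Wildcard: 0.127.255.255


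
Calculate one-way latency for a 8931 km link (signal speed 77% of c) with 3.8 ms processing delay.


Speed = 0.77 * 3e5 km/s = 231000 km/s
Propagation delay = 8931 / 231000 = 0.0387 s = 38.6623 ms
Processing delay = 3.8 ms
Total one-way latency = 42.4623 ms


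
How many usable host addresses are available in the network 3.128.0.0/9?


Host bits = 32 - 9 = 23
Total addresses = 2^23 = 8388608
Usable = total - 2 (network and broadcast)
Usable hosts: 8388606


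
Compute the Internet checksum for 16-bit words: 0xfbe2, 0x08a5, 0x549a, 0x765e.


Sum all words (with carry folding):
+ 0xfbe2 = 0xfbe2
+ 0x08a5 = 0x0488
+ 0x549a = 0x5922
+ 0x765e = 0xcf80
One's complement: ~0xcf80
Checksum = 0x307f


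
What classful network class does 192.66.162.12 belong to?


First octet: 192
Binary: 11000000
110xxxxx -> Class C (192-223)
Class C, default mask 255.255.255.0 (/24)


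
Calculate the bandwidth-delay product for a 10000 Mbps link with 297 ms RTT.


BDP = bandwidth * RTT
= 10000 Mbps * 297 ms
= 10000 * 1e6 * 297 / 1000 bits
= 2970000000 bits
= 371250000 bytes
= 362548.8281 KB
BDP = 2970000000 bits (371250000 bytes)


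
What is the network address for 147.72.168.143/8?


IP:   10010011.01001000.10101000.10001111
Mask: 11111111.00000000.00000000.00000000
AND operation:
Net:  10010011.00000000.00000000.00000000
Network: 147.0.0.0/8


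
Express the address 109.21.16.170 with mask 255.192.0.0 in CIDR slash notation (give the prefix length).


Binary: 11111111.11000000.00000000.00000000
Count leading 1s
Prefix: /10


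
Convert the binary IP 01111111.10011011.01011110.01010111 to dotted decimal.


01111111 = 127
10011011 = 155
01011110 = 94
01010111 = 87
IP: 127.155.94.87


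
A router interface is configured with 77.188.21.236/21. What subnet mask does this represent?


/21 means 21 network bits, 11 host bits
Binary: 11111111111111111111100000000000
Mask: 255.255.248.0


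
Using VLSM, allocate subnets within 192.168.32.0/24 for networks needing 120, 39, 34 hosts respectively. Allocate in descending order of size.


120 hosts -> /25 (126 usable): 192.168.32.0/25
39 hosts -> /26 (62 usable): 192.168.32.128/26
34 hosts -> /26 (62 usable): 192.168.32.192/26
Allocation: 192.168.32.0/25 (120 hosts, 126 usable); 192.168.32.128/26 (39 hosts, 62 usable); 192.168.32.192/26 (34 hosts, 62 usable)


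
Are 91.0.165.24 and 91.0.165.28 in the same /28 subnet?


Mask: 255.255.255.240
91.0.165.24 AND mask = 91.0.165.16
91.0.165.28 AND mask = 91.0.165.16
Yes, same subnet (91.0.165.16)


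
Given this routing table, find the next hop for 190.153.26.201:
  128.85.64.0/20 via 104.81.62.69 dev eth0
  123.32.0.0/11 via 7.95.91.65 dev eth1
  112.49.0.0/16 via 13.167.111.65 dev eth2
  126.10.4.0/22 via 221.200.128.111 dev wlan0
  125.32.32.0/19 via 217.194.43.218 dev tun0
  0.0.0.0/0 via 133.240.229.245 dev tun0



Longest prefix match for 190.153.26.201:
  /20 128.85.64.0: no
  /11 123.32.0.0: no
  /16 112.49.0.0: no
  /22 126.10.4.0: no
  /19 125.32.32.0: no
  /0 0.0.0.0: MATCH
Selected: next-hop 133.240.229.245 via tun0 (matched /0)


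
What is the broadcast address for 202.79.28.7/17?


Network: 202.79.0.0/17
Host bits = 15
Set all host bits to 1:
Broadcast: 202.79.127.255


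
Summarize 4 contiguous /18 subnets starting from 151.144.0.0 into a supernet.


Original prefix: /18
Number of subnets: 4 = 2^2
New prefix = 18 - 2 = 16
Supernet: 151.144.0.0/16


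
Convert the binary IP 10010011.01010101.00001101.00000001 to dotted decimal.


10010011 = 147
01010101 = 85
00001101 = 13
00000001 = 1
IP: 147.85.13.1


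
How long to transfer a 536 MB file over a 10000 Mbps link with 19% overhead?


Effective throughput = 10000 * (1 - 19/100) = 8100.0 Mbps
File size in Mb = 536 * 8 = 4288 Mb
Time = 4288 / 8100.0
Time = 0.5294 seconds


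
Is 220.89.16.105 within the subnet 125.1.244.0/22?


Subnet network: 125.1.244.0
Test IP AND mask: 220.89.16.0
No, 220.89.16.105 is not in 125.1.244.0/22


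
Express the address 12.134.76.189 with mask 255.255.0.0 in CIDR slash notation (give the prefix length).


Binary: 11111111.11111111.00000000.00000000
Count leading 1s
Prefix: /16


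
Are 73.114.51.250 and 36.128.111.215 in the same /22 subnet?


Mask: 255.255.252.0
73.114.51.250 AND mask = 73.114.48.0
36.128.111.215 AND mask = 36.128.108.0
No, different subnets (73.114.48.0 vs 36.128.108.0)


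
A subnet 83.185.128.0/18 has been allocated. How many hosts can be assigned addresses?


Host bits = 32 - 18 = 14
Total addresses = 2^14 = 16384
Usable = total - 2 (network and broadcast)
Usable hosts: 16382


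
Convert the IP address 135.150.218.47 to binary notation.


135 = 10000111
150 = 10010110
218 = 11011010
47 = 00101111
Binary: 10000111.10010110.11011010.00101111


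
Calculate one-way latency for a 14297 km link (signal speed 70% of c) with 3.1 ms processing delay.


Speed = 0.7 * 3e5 km/s = 210000 km/s
Propagation delay = 14297 / 210000 = 0.0681 s = 68.081 ms
Processing delay = 3.1 ms
Total one-way latency = 71.181 ms


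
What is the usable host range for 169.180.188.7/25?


Network: 169.180.188.0
Broadcast: 169.180.188.127
First usable = network + 1
Last usable = broadcast - 1
Range: 169.180.188.1 to 169.180.188.126


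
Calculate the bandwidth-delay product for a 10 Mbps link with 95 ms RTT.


BDP = bandwidth * RTT
= 10 Mbps * 95 ms
= 10 * 1e6 * 95 / 1000 bits
= 950000 bits
= 118750 bytes
= 115.9668 KB
BDP = 950000 bits (118750 bytes)


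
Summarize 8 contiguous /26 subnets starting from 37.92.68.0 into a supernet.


Original prefix: /26
Number of subnets: 8 = 2^3
New prefix = 26 - 3 = 23
Supernet: 37.92.68.0/23


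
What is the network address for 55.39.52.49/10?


IP:   00110111.00100111.00110100.00110001
Mask: 11111111.11000000.00000000.00000000
AND operation:
Net:  00110111.00000000.00000000.00000000
Network: 55.0.0.0/10


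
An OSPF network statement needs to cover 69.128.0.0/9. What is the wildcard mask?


Subnet mask: 255.128.0.0
Wildcard = 255.255.255.255 - subnet mask
255 - 255 = 0
255 - 128 = 127
255 - 0 = 255
255 - 0 = 255
Wildcard: 0.127.255.255


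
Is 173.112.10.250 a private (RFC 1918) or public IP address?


RFC 1918 private ranges:
  10.0.0.0/8 (10.0.0.0 - 10.255.255.255)
  172.16.0.0/12 (172.16.0.0 - 172.31.255.255)
  192.168.0.0/16 (192.168.0.0 - 192.168.255.255)
Public (not in any RFC 1918 range)


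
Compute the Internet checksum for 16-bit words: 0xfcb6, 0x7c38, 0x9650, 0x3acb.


Sum all words (with carry folding):
+ 0xfcb6 = 0xfcb6
+ 0x7c38 = 0x78ef
+ 0x9650 = 0x0f40
+ 0x3acb = 0x4a0b
One's complement: ~0x4a0b
Checksum = 0xb5f4


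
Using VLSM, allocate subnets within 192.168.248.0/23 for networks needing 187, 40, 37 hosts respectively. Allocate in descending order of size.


187 hosts -> /24 (254 usable): 192.168.248.0/24
40 hosts -> /26 (62 usable): 192.168.249.0/26
37 hosts -> /26 (62 usable): 192.168.249.64/26
Allocation: 192.168.248.0/24 (187 hosts, 254 usable); 192.168.249.0/26 (40 hosts, 62 usable); 192.168.249.64/26 (37 hosts, 62 usable)


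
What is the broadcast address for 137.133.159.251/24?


Network: 137.133.159.0/24
Host bits = 8
Set all host bits to 1:
Broadcast: 137.133.159.255


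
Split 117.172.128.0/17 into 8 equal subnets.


New prefix = 17 + 3 = 20
Each subnet has 4096 addresses
  117.172.128.0/20
  117.172.144.0/20
  117.172.160.0/20
  117.172.176.0/20
  117.172.192.0/20
  117.172.208.0/20
  117.172.224.0/20
  117.172.240.0/20
Subnets: 117.172.128.0/20, 117.172.144.0/20, 117.172.160.0/20, 117.172.176.0/20, 117.172.192.0/20, 117.172.208.0/20, 117.172.224.0/20, 117.172.240.0/20


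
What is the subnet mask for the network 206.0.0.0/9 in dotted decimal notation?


/9 means 9 network bits, 23 host bits
Binary: 11111111100000000000000000000000
Mask: 255.128.0.0


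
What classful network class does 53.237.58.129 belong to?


First octet: 53
Binary: 00110101
0xxxxxxx -> Class A (1-126)
Class A, default mask 255.0.0.0 (/8)


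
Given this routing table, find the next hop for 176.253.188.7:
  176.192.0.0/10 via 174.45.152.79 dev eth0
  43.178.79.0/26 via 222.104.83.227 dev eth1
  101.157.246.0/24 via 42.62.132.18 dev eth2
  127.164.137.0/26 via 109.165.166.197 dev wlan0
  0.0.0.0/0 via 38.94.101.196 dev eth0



Longest prefix match for 176.253.188.7:
  /10 176.192.0.0: MATCH
  /26 43.178.79.0: no
  /24 101.157.246.0: no
  /26 127.164.137.0: no
  /0 0.0.0.0: MATCH
Selected: next-hop 174.45.152.79 via eth0 (matched /10)


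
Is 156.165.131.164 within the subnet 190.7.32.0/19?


Subnet network: 190.7.32.0
Test IP AND mask: 156.165.128.0
No, 156.165.131.164 is not in 190.7.32.0/19


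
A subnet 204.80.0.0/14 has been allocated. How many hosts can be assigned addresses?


Host bits = 32 - 14 = 18
Total addresses = 2^18 = 262144
Usable = total - 2 (network and broadcast)
Usable hosts: 262142


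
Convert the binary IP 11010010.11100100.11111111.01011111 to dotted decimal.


11010010 = 210
11100100 = 228
11111111 = 255
01011111 = 95
IP: 210.228.255.95


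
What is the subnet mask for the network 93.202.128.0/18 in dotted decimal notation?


/18 means 18 network bits, 14 host bits
Binary: 11111111111111111100000000000000
Mask: 255.255.192.0


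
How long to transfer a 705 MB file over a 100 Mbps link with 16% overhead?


Effective throughput = 100 * (1 - 16/100) = 84 Mbps
File size in Mb = 705 * 8 = 5640 Mb
Time = 5640 / 84
Time = 67.1429 seconds


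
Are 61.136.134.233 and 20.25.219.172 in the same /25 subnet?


Mask: 255.255.255.128
61.136.134.233 AND mask = 61.136.134.128
20.25.219.172 AND mask = 20.25.219.128
No, different subnets (61.136.134.128 vs 20.25.219.128)


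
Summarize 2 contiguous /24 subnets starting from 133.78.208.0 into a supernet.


Original prefix: /24
Number of subnets: 2 = 2^1
New prefix = 24 - 1 = 23
Supernet: 133.78.208.0/23


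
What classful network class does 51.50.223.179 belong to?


First octet: 51
Binary: 00110011
0xxxxxxx -> Class A (1-126)
Class A, default mask 255.0.0.0 (/8)


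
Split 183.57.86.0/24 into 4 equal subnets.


New prefix = 24 + 2 = 26
Each subnet has 64 addresses
  183.57.86.0/26
  183.57.86.64/26
  183.57.86.128/26
  183.57.86.192/26
Subnets: 183.57.86.0/26, 183.57.86.64/26, 183.57.86.128/26, 183.57.86.192/26


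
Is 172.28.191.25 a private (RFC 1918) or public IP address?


RFC 1918 private ranges:
  10.0.0.0/8 (10.0.0.0 - 10.255.255.255)
  172.16.0.0/12 (172.16.0.0 - 172.31.255.255)
  192.168.0.0/16 (192.168.0.0 - 192.168.255.255)
Private (in 172.16.0.0/12)


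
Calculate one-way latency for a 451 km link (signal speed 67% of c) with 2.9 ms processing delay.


Speed = 0.67 * 3e5 km/s = 201000 km/s
Propagation delay = 451 / 201000 = 0.0022 s = 2.2438 ms
Processing delay = 2.9 ms
Total one-way latency = 5.1438 ms


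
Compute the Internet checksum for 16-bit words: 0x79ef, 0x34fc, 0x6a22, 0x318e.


Sum all words (with carry folding):
+ 0x79ef = 0x79ef
+ 0x34fc = 0xaeeb
+ 0x6a22 = 0x190e
+ 0x318e = 0x4a9c
One's complement: ~0x4a9c
Checksum = 0xb563


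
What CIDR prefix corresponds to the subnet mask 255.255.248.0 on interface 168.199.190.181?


Binary: 11111111.11111111.11111000.00000000
Count leading 1s
Prefix: /21


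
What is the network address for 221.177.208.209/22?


IP:   11011101.10110001.11010000.11010001
Mask: 11111111.11111111.11111100.00000000
AND operation:
Net:  11011101.10110001.11010000.00000000
Network: 221.177.208.0/22


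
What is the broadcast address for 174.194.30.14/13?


Network: 174.192.0.0/13
Host bits = 19
Set all host bits to 1:
Broadcast: 174.199.255.255


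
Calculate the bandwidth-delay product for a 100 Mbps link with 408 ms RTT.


BDP = bandwidth * RTT
= 100 Mbps * 408 ms
= 100 * 1e6 * 408 / 1000 bits
= 40800000 bits
= 5100000 bytes
= 4980.4688 KB
BDP = 40800000 bits (5100000 bytes)


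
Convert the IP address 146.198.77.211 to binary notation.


146 = 10010010
198 = 11000110
77 = 01001101
211 = 11010011
Binary: 10010010.11000110.01001101.11010011


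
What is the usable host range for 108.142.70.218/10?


Network: 108.128.0.0
Broadcast: 108.191.255.255
First usable = network + 1
Last usable = broadcast - 1
Range: 108.128.0.1 to 108.191.255.254


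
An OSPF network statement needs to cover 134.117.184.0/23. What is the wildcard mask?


Subnet mask: 255.255.254.0
Wildcard = 255.255.255.255 - subnet mask
255 - 255 = 0
255 - 255 = 0
255 - 254 = 1
255 - 0 = 255
Wildcard: 0.0.1.255


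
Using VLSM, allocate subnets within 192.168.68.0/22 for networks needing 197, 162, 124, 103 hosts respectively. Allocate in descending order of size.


197 hosts -> /24 (254 usable): 192.168.68.0/24
162 hosts -> /24 (254 usable): 192.168.69.0/24
124 hosts -> /25 (126 usable): 192.168.70.0/25
103 hosts -> /25 (126 usable): 192.168.70.128/25
Allocation: 192.168.68.0/24 (197 hosts, 254 usable); 192.168.69.0/24 (162 hosts, 254 usable); 192.168.70.0/25 (124 hosts, 126 usable); 192.168.70.128/25 (103 hosts, 126 usable)


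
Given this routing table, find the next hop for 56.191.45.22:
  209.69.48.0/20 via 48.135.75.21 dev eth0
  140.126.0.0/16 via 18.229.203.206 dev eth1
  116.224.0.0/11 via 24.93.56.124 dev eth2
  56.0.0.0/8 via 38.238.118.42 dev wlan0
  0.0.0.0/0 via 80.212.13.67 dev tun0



Longest prefix match for 56.191.45.22:
  /20 209.69.48.0: no
  /16 140.126.0.0: no
  /11 116.224.0.0: no
  /8 56.0.0.0: MATCH
  /0 0.0.0.0: MATCH
Selected: next-hop 38.238.118.42 via wlan0 (matched /8)


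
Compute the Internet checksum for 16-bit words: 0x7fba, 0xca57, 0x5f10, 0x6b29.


Sum all words (with carry folding):
+ 0x7fba = 0x7fba
+ 0xca57 = 0x4a12
+ 0x5f10 = 0xa922
+ 0x6b29 = 0x144c
One's complement: ~0x144c
Checksum = 0xebb3


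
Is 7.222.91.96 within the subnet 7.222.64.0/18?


Subnet network: 7.222.64.0
Test IP AND mask: 7.222.64.0
Yes, 7.222.91.96 is in 7.222.64.0/18


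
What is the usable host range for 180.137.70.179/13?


Network: 180.136.0.0
Broadcast: 180.143.255.255
First usable = network + 1
Last usable = broadcast - 1
Range: 180.136.0.1 to 180.143.255.254


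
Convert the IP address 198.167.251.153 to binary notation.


198 = 11000110
167 = 10100111
251 = 11111011
153 = 10011001
Binary: 11000110.10100111.11111011.10011001


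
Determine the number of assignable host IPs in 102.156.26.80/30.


Host bits = 32 - 30 = 2
Total addresses = 2^2 = 4
Usable = total - 2 (network and broadcast)
Usable hosts: 2


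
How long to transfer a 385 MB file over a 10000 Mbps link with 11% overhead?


Effective throughput = 10000 * (1 - 11/100) = 8900 Mbps
File size in Mb = 385 * 8 = 3080 Mb
Time = 3080 / 8900
Time = 0.3461 seconds


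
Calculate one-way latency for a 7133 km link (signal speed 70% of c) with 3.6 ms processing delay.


Speed = 0.7 * 3e5 km/s = 210000 km/s
Propagation delay = 7133 / 210000 = 0.034 s = 33.9667 ms
Processing delay = 3.6 ms
Total one-way latency = 37.5667 ms


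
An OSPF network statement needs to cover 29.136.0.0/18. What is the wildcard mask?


Subnet mask: 255.255.192.0
Wildcard = 255.255.255.255 - subnet mask
255 - 255 = 0
255 - 255 = 0
255 - 192 = 63
255 - 0 = 255
Wildcard: 0.0.63.255


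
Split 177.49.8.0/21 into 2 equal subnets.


New prefix = 21 + 1 = 22
Each subnet has 1024 addresses
  177.49.8.0/22
  177.49.12.0/22
Subnets: 177.49.8.0/22, 177.49.12.0/22


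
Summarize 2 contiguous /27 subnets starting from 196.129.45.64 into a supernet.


Original prefix: /27
Number of subnets: 2 = 2^1
New prefix = 27 - 1 = 26
Supernet: 196.129.45.64/26


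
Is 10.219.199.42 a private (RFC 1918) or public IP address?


RFC 1918 private ranges:
  10.0.0.0/8 (10.0.0.0 - 10.255.255.255)
  172.16.0.0/12 (172.16.0.0 - 172.31.255.255)
  192.168.0.0/16 (192.168.0.0 - 192.168.255.255)
Private (in 10.0.0.0/8)


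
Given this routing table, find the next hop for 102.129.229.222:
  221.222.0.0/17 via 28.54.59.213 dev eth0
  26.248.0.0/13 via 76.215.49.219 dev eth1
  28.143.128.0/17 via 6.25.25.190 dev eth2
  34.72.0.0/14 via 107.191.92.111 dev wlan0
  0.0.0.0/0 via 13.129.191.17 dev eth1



Longest prefix match for 102.129.229.222:
  /17 221.222.0.0: no
  /13 26.248.0.0: no
  /17 28.143.128.0: no
  /14 34.72.0.0: no
  /0 0.0.0.0: MATCH
Selected: next-hop 13.129.191.17 via eth1 (matched /0)


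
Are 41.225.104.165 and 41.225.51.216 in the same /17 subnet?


Mask: 255.255.128.0
41.225.104.165 AND mask = 41.225.0.0
41.225.51.216 AND mask = 41.225.0.0
Yes, same subnet (41.225.0.0)


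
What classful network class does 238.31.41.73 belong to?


First octet: 238
Binary: 11101110
1110xxxx -> Class D (224-239)
Class D (multicast), default mask N/A


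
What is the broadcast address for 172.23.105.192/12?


Network: 172.16.0.0/12
Host bits = 20
Set all host bits to 1:
Broadcast: 172.31.255.255


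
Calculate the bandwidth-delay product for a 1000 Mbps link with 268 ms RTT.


BDP = bandwidth * RTT
= 1000 Mbps * 268 ms
= 1000 * 1e6 * 268 / 1000 bits
= 268000000 bits
= 33500000 bytes
= 32714.8438 KB
BDP = 268000000 bits (33500000 bytes)


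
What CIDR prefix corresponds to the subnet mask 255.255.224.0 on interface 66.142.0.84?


Binary: 11111111.11111111.11100000.00000000
Count leading 1s
Prefix: /19


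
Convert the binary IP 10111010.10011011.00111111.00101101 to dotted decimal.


10111010 = 186
10011011 = 155
00111111 = 63
00101101 = 45
IP: 186.155.63.45


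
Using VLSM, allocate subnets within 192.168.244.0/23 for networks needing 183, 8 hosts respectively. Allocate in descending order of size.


183 hosts -> /24 (254 usable): 192.168.244.0/24
8 hosts -> /28 (14 usable): 192.168.245.0/28
Allocation: 192.168.244.0/24 (183 hosts, 254 usable); 192.168.245.0/28 (8 hosts, 14 usable)


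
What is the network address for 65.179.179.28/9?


IP:   01000001.10110011.10110011.00011100
Mask: 11111111.10000000.00000000.00000000
AND operation:
Net:  01000001.10000000.00000000.00000000
Network: 65.128.0.0/9


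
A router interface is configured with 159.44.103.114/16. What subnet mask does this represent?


/16 means 16 network bits, 16 host bits
Binary: 11111111111111110000000000000000
Mask: 255.255.0.0


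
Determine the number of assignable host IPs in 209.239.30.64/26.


Host bits = 32 - 26 = 6
Total addresses = 2^6 = 64
Usable = total - 2 (network and broadcast)
Usable hosts: 62


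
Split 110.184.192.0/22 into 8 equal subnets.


New prefix = 22 + 3 = 25
Each subnet has 128 addresses
  110.184.192.0/25
  110.184.192.128/25
  110.184.193.0/25
  110.184.193.128/25
  110.184.194.0/25
  110.184.194.128/25
  110.184.195.0/25
  110.184.195.128/25
Subnets: 110.184.192.0/25, 110.184.192.128/25, 110.184.193.0/25, 110.184.193.128/25, 110.184.194.0/25, 110.184.194.128/25, 110.184.195.0/25, 110.184.195.128/25


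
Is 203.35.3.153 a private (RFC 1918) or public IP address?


RFC 1918 private ranges:
  10.0.0.0/8 (10.0.0.0 - 10.255.255.255)
  172.16.0.0/12 (172.16.0.0 - 172.31.255.255)
  192.168.0.0/16 (192.168.0.0 - 192.168.255.255)
Public (not in any RFC 1918 range)


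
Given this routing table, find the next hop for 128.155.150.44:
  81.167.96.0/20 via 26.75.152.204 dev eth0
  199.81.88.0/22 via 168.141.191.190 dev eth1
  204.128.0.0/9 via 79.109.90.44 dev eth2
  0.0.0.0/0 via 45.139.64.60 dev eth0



Longest prefix match for 128.155.150.44:
  /20 81.167.96.0: no
  /22 199.81.88.0: no
  /9 204.128.0.0: no
  /0 0.0.0.0: MATCH
Selected: next-hop 45.139.64.60 via eth0 (matched /0)


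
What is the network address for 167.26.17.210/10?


IP:   10100111.00011010.00010001.11010010
Mask: 11111111.11000000.00000000.00000000
AND operation:
Net:  10100111.00000000.00000000.00000000
Network: 167.0.0.0/10


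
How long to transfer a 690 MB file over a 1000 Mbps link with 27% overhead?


Effective throughput = 1000 * (1 - 27/100) = 730 Mbps
File size in Mb = 690 * 8 = 5520 Mb
Time = 5520 / 730
Time = 7.5616 seconds


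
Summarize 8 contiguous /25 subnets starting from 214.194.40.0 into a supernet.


Original prefix: /25
Number of subnets: 8 = 2^3
New prefix = 25 - 3 = 22
Supernet: 214.194.40.0/22


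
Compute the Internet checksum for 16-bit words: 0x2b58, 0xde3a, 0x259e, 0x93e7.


Sum all words (with carry folding):
+ 0x2b58 = 0x2b58
+ 0xde3a = 0x0993
+ 0x259e = 0x2f31
+ 0x93e7 = 0xc318
One's complement: ~0xc318
Checksum = 0x3ce7


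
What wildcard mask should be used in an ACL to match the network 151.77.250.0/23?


Subnet mask: 255.255.254.0
Wildcard = 255.255.255.255 - subnet mask
255 - 255 = 0
255 - 255 = 0
255 - 254 = 1
255 - 0 = 255
Wildcard: 0.0.1.255


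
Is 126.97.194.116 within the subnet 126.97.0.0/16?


Subnet network: 126.97.0.0
Test IP AND mask: 126.97.0.0
Yes, 126.97.194.116 is in 126.97.0.0/16


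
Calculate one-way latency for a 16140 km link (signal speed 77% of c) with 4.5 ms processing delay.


Speed = 0.77 * 3e5 km/s = 231000 km/s
Propagation delay = 16140 / 231000 = 0.0699 s = 69.8701 ms
Processing delay = 4.5 ms
Total one-way latency = 74.3701 ms


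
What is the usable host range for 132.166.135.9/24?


Network: 132.166.135.0
Broadcast: 132.166.135.255
First usable = network + 1
Last usable = broadcast - 1
Range: 132.166.135.1 to 132.166.135.254


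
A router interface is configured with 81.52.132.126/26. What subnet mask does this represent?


/26 means 26 network bits, 6 host bits
Binary: 11111111111111111111111111000000
Mask: 255.255.255.192


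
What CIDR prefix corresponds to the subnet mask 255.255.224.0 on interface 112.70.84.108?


Binary: 11111111.11111111.11100000.00000000
Count leading 1s
Prefix: /19


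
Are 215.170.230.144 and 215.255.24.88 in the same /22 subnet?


Mask: 255.255.252.0
215.170.230.144 AND mask = 215.170.228.0
215.255.24.88 AND mask = 215.255.24.0
No, different subnets (215.170.228.0 vs 215.255.24.0)


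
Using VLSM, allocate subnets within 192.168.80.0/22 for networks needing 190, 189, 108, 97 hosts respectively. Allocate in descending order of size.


190 hosts -> /24 (254 usable): 192.168.80.0/24
189 hosts -> /24 (254 usable): 192.168.81.0/24
108 hosts -> /25 (126 usable): 192.168.82.0/25
97 hosts -> /25 (126 usable): 192.168.82.128/25
Allocation: 192.168.80.0/24 (190 hosts, 254 usable); 192.168.81.0/24 (189 hosts, 254 usable); 192.168.82.0/25 (108 hosts, 126 usable); 192.168.82.128/25 (97 hosts, 126 usable)


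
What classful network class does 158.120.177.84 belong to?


First octet: 158
Binary: 10011110
10xxxxxx -> Class B (128-191)
Class B, default mask 255.255.0.0 (/16)


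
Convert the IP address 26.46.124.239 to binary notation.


26 = 00011010
46 = 00101110
124 = 01111100
239 = 11101111
Binary: 00011010.00101110.01111100.11101111


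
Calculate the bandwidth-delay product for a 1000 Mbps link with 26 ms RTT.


BDP = bandwidth * RTT
= 1000 Mbps * 26 ms
= 1000 * 1e6 * 26 / 1000 bits
= 26000000 bits
= 3250000 bytes
= 3173.8281 KB
BDP = 26000000 bits (3250000 bytes)


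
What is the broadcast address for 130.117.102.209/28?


Network: 130.117.102.208/28
Host bits = 4
Set all host bits to 1:
Broadcast: 130.117.102.223


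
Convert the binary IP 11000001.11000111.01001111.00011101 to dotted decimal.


11000001 = 193
11000111 = 199
01001111 = 79
00011101 = 29
IP: 193.199.79.29


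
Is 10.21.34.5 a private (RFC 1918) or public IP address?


RFC 1918 private ranges:
  10.0.0.0/8 (10.0.0.0 - 10.255.255.255)
  172.16.0.0/12 (172.16.0.0 - 172.31.255.255)
  192.168.0.0/16 (192.168.0.0 - 192.168.255.255)
Private (in 10.0.0.0/8)


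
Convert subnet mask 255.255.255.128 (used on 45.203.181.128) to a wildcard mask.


Subnet mask: 255.255.255.128
Wildcard = 255.255.255.255 - subnet mask
255 - 255 = 0
255 - 255 = 0
255 - 255 = 0
255 - 128 = 127
Wildcard: 0.0.0.127


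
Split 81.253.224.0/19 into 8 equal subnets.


New prefix = 19 + 3 = 22
Each subnet has 1024 addresses
  81.253.224.0/22
  81.253.228.0/22
  81.253.232.0/22
  81.253.236.0/22
  81.253.240.0/22
  81.253.244.0/22
  81.253.248.0/22
  81.253.252.0/22
Subnets: 81.253.224.0/22, 81.253.228.0/22, 81.253.232.0/22, 81.253.236.0/22, 81.253.240.0/22, 81.253.244.0/22, 81.253.248.0/22, 81.253.252.0/22


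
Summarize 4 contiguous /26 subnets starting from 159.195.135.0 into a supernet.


Original prefix: /26
Number of subnets: 4 = 2^2
New prefix = 26 - 2 = 24
Supernet: 159.195.135.0/24


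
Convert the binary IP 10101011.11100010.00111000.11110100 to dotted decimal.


10101011 = 171
11100010 = 226
00111000 = 56
11110100 = 244
IP: 171.226.56.244


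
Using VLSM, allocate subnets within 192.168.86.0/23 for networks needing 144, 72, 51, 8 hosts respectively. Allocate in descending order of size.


144 hosts -> /24 (254 usable): 192.168.86.0/24
72 hosts -> /25 (126 usable): 192.168.87.0/25
51 hosts -> /26 (62 usable): 192.168.87.128/26
8 hosts -> /28 (14 usable): 192.168.87.192/28
Allocation: 192.168.86.0/24 (144 hosts, 254 usable); 192.168.87.0/25 (72 hosts, 126 usable); 192.168.87.128/26 (51 hosts, 62 usable); 192.168.87.192/28 (8 hosts, 14 usable)


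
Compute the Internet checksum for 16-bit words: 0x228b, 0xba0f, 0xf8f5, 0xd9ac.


Sum all words (with carry folding):
+ 0x228b = 0x228b
+ 0xba0f = 0xdc9a
+ 0xf8f5 = 0xd590
+ 0xd9ac = 0xaf3d
One's complement: ~0xaf3d
Checksum = 0x50c2


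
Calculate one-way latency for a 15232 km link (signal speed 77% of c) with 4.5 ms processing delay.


Speed = 0.77 * 3e5 km/s = 231000 km/s
Propagation delay = 15232 / 231000 = 0.0659 s = 65.9394 ms
Processing delay = 4.5 ms
Total one-way latency = 70.4394 ms


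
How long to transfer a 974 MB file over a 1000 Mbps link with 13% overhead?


Effective throughput = 1000 * (1 - 13/100) = 870 Mbps
File size in Mb = 974 * 8 = 7792 Mb
Time = 7792 / 870
Time = 8.9563 seconds


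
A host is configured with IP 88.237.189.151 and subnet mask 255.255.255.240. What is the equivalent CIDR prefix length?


Binary: 11111111.11111111.11111111.11110000
Count leading 1s
Prefix: /28


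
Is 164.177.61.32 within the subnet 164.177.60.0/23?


Subnet network: 164.177.60.0
Test IP AND mask: 164.177.60.0
Yes, 164.177.61.32 is in 164.177.60.0/23


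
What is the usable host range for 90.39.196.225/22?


Network: 90.39.196.0
Broadcast: 90.39.199.255
First usable = network + 1
Last usable = broadcast - 1
Range: 90.39.196.1 to 90.39.199.254


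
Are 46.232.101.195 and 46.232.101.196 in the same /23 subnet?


Mask: 255.255.254.0
46.232.101.195 AND mask = 46.232.100.0
46.232.101.196 AND mask = 46.232.100.0
Yes, same subnet (46.232.100.0)


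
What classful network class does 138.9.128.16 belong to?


First octet: 138
Binary: 10001010
10xxxxxx -> Class B (128-191)
Class B, default mask 255.255.0.0 (/16)


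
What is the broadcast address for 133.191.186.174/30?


Network: 133.191.186.172/30
Host bits = 2
Set all host bits to 1:
Broadcast: 133.191.186.175


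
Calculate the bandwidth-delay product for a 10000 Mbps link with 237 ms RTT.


BDP = bandwidth * RTT
= 10000 Mbps * 237 ms
= 10000 * 1e6 * 237 / 1000 bits
= 2370000000 bits
= 296250000 bytes
= 289306.6406 KB
BDP = 2370000000 bits (296250000 bytes)


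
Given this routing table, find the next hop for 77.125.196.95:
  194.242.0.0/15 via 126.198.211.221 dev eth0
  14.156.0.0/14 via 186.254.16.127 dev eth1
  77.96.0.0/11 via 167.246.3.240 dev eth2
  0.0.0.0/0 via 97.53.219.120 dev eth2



Longest prefix match for 77.125.196.95:
  /15 194.242.0.0: no
  /14 14.156.0.0: no
  /11 77.96.0.0: MATCH
  /0 0.0.0.0: MATCH
Selected: next-hop 167.246.3.240 via eth2 (matched /11)


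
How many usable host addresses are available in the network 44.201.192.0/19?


Host bits = 32 - 19 = 13
Total addresses = 2^13 = 8192
Usable = total - 2 (network and broadcast)
Usable hosts: 8190


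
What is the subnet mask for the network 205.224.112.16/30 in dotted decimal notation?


/30 means 30 network bits, 2 host bits
Binary: 11111111111111111111111111111100
Mask: 255.255.255.252


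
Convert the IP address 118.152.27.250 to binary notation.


118 = 01110110
152 = 10011000
27 = 00011011
250 = 11111010
Binary: 01110110.10011000.00011011.11111010


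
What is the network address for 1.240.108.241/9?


IP:   00000001.11110000.01101100.11110001
Mask: 11111111.10000000.00000000.00000000
AND operation:
Net:  00000001.10000000.00000000.00000000
Network: 1.128.0.0/9


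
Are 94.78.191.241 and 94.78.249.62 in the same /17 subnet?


Mask: 255.255.128.0
94.78.191.241 AND mask = 94.78.128.0
94.78.249.62 AND mask = 94.78.128.0
Yes, same subnet (94.78.128.0)


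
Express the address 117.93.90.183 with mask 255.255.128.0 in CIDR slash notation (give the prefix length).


Binary: 11111111.11111111.10000000.00000000
Count leading 1s
Prefix: /17


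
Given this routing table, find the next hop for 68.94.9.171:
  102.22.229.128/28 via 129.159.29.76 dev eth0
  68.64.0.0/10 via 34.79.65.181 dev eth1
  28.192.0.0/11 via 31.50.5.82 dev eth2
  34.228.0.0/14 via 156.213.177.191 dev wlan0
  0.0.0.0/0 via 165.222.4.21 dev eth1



Longest prefix match for 68.94.9.171:
  /28 102.22.229.128: no
  /10 68.64.0.0: MATCH
  /11 28.192.0.0: no
  /14 34.228.0.0: no
  /0 0.0.0.0: MATCH
Selected: next-hop 34.79.65.181 via eth1 (matched /10)


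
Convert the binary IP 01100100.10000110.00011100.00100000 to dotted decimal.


01100100 = 100
10000110 = 134
00011100 = 28
00100000 = 32
IP: 100.134.28.32


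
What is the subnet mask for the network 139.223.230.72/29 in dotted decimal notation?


/29 means 29 network bits, 3 host bits
Binary: 11111111111111111111111111111000
Mask: 255.255.255.248


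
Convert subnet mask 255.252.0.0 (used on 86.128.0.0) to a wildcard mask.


Subnet mask: 255.252.0.0
Wildcard = 255.255.255.255 - subnet mask
255 - 255 = 0
255 - 252 = 3
255 - 0 = 255
255 - 0 = 255
Wildcard: 0.3.255.255


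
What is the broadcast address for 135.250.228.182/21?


Network: 135.250.224.0/21
Host bits = 11
Set all host bits to 1:
Broadcast: 135.250.231.255


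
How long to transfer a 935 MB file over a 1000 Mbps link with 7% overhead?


Effective throughput = 1000 * (1 - 7/100) = 930.0 Mbps
File size in Mb = 935 * 8 = 7480 Mb
Time = 7480 / 930.0
Time = 8.043 seconds


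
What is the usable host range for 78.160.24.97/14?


Network: 78.160.0.0
Broadcast: 78.163.255.255
First usable = network + 1
Last usable = broadcast - 1
Range: 78.160.0.1 to 78.163.255.254


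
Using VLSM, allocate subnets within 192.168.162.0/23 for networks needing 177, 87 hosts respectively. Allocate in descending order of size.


177 hosts -> /24 (254 usable): 192.168.162.0/24
87 hosts -> /25 (126 usable): 192.168.163.0/25
Allocation: 192.168.162.0/24 (177 hosts, 254 usable); 192.168.163.0/25 (87 hosts, 126 usable)


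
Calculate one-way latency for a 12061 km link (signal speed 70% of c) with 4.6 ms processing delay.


Speed = 0.7 * 3e5 km/s = 210000 km/s
Propagation delay = 12061 / 210000 = 0.0574 s = 57.4333 ms
Processing delay = 4.6 ms
Total one-way latency = 62.0333 ms


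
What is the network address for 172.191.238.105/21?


IP:   10101100.10111111.11101110.01101001
Mask: 11111111.11111111.11111000.00000000
AND operation:
Net:  10101100.10111111.11101000.00000000
Network: 172.191.232.0/21


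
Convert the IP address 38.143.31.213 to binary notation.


38 = 00100110
143 = 10001111
31 = 00011111
213 = 11010101
Binary: 00100110.10001111.00011111.11010101
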